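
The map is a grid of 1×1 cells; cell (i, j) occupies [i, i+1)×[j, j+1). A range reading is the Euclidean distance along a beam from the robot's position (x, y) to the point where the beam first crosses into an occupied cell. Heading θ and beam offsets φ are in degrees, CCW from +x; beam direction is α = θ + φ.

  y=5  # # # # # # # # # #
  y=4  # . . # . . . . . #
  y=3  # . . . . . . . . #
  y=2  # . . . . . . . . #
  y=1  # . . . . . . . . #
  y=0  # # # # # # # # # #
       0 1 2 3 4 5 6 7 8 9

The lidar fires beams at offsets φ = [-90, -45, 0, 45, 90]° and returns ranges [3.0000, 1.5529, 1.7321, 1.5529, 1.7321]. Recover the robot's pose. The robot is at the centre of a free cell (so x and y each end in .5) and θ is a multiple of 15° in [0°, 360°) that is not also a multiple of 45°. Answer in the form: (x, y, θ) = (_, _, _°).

Enumerate (i+0.5, j+0.5, θ) over the 31 free cells and 16 admissible headings. For each, cast all 5 beams and compare to the given ranges.
  (4.5, 3.5, 195°): beam 1 = 1.5529 ≠ 3.0000 ✗
  (1.5, 3.5, 150°): beam 1 = 1.7321 ≠ 3.0000 ✗
  (4.5, 3.5, 285°): beam 1 = 3.6235 ≠ 3.0000 ✗
  (8.5, 2.5, 150°): beam 1 = 1.0000 ≠ 3.0000 ✗
  …
  (7.5, 2.5, 300°): r_1=3.0000, r_2=1.5529, r_3=1.7321, r_4=1.5529, r_5=1.7321 — all match ✓
Only this pose fits every beam.

(x, y, θ) = (7.5, 2.5, 300°)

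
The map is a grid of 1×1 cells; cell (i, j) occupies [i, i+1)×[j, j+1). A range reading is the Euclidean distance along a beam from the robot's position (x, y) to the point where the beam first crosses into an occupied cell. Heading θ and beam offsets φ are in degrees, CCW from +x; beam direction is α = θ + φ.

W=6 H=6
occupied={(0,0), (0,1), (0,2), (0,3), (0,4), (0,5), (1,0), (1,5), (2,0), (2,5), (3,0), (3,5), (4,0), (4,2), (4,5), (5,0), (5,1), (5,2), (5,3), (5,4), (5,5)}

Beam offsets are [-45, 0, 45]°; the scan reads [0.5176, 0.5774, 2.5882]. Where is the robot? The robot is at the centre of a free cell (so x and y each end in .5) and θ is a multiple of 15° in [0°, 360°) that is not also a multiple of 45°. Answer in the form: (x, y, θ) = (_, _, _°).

(x, y, θ) = (3.5, 2.5, 30°)

Candidates: 15 free-cell centres × 16 headings = 240 poses. Raycast each; keep the one whose scan matches to 4 dp.
  (1.5, 1.5, 15°): beam 1 = 1.0000 ≠ 0.5176 ✗
  (3.5, 1.5, 330°): beam 2 = 1.0000 ≠ 0.5774 ✗
  (2.5, 4.5, 150°): beam 2 = 1.0000 ≠ 0.5774 ✗
  (2.5, 1.5, 60°): beam 1 = 1.9319 ≠ 0.5176 ✗
  …
  (3.5, 2.5, 30°): r_1=0.5176, r_2=0.5774, r_3=2.5882 — all match ✓
No second candidate reproduces the full scan.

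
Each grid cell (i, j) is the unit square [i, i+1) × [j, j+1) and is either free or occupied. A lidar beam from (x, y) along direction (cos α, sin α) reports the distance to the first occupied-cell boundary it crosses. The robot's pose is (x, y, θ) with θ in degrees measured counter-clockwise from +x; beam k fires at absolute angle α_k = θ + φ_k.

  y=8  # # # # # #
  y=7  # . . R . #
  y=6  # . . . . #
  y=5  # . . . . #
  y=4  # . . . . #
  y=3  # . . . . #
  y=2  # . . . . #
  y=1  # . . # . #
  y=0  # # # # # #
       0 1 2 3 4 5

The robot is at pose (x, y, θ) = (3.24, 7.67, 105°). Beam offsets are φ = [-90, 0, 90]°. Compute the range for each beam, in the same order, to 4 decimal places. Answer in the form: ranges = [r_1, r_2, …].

beam 1: φ=-90°, α=15°
  d=(0.9659,0.2588)  start (3,7)  tX=0.7868 tY=1.2750  stride 1/|dx|=1.0353 1/|dy|=3.8637
    cross x-line → (4,7), t=0.7868
    cross y-line → (4,8), t=1.2750 (wall)
  → r_1 = 1.2750
beam 2: φ=0°, α=105°
  d=(-0.2588,0.9659)  start (3,7)  tX=0.9273 tY=0.3416  stride 1/|dx|=3.8637 1/|dy|=1.0353
    cross y-line → (3,8), t=0.3416 (wall)
  → r_2 = 0.3416
beam 3: φ=90°, α=195°
  d=(-0.9659,-0.2588)  start (3,7)  tX=0.2485 tY=2.5887  stride 1/|dx|=1.0353 1/|dy|=3.8637
    cross x-line → (2,7), t=0.2485
    cross x-line → (1,7), t=1.2837
    cross x-line → (0,7), t=2.3190 (wall)
  → r_3 = 2.3190

ranges = [1.2750, 0.3416, 2.3190]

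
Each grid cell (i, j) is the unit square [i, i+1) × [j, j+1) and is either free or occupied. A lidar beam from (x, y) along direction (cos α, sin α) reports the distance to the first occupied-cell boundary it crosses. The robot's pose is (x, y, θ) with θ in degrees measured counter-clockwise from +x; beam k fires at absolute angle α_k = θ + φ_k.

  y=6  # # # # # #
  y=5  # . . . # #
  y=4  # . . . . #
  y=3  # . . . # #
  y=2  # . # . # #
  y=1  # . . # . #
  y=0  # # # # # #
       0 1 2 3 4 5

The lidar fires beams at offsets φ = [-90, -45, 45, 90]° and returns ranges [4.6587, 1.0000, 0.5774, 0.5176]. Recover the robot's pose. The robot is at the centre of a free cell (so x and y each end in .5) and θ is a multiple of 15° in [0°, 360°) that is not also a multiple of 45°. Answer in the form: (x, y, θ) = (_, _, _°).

(x, y, θ) = (1.5, 1.5, 165°)

The pose lattice has 15·16 = 240 candidates. Test each by forward raycasting.
  (2.5, 4.5, 75°): beam 1 = 1.9319 ≠ 4.6587 ✗
  (1.5, 2.5, 285°): beam 1 = 0.5176 ≠ 4.6587 ✗
  (3.5, 4.5, 345°): beam 1 = 1.9319 ≠ 4.6587 ✗
  …
  (1.5, 1.5, 165°): r_1=4.6587, r_2=1.0000, r_3=0.5774, r_4=0.5176 — all match ✓
No second candidate reproduces the full scan.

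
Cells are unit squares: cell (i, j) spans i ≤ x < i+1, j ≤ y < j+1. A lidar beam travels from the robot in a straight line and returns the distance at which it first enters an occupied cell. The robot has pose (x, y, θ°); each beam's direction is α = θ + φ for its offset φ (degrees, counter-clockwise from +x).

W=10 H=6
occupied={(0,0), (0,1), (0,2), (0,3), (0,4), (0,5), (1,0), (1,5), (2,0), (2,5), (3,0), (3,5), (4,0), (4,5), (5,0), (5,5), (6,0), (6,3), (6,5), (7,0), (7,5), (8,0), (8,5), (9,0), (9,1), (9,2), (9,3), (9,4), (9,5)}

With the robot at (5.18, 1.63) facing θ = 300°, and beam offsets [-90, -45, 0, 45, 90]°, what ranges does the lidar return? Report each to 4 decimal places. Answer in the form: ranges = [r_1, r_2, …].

ranges = [1.2600, 0.6522, 0.7275, 2.4341, 4.4110]

beam 1: φ=-90°, α=210°
  dir = (cos 210°, sin 210°) = (-0.8660, -0.5000); from cell (5,1)
  next x-line at t=0.2078, next y-line at t=1.2600; Δt_x=1.1547, Δt_y=2.0000
    x: enter (4,1) at t=0.2078
    y: enter (4,0) at t=1.2600 ← occupied
  → r_1 = 1.2600
beam 2: φ=-45°, α=255°
  dir = (cos 255°, sin 255°) = (-0.2588, -0.9659); from cell (5,1)
  next x-line at t=0.6955, next y-line at t=0.6522; Δt_x=3.8637, Δt_y=1.0353
    y: enter (5,0) at t=0.6522 ← occupied
  → r_2 = 0.6522
beam 3: φ=0°, α=300°
  dir = (cos 300°, sin 300°) = (0.5000, -0.8660); from cell (5,1)
  next x-line at t=1.6400, next y-line at t=0.7275; Δt_x=2.0000, Δt_y=1.1547
    y: enter (5,0) at t=0.7275 ← occupied
  → r_3 = 0.7275
beam 4: φ=45°, α=345°
  dir = (cos 345°, sin 345°) = (0.9659, -0.2588); from cell (5,1)
  next x-line at t=0.8489, next y-line at t=2.4341; Δt_x=1.0353, Δt_y=3.8637
    x: enter (6,1) at t=0.8489
    x: enter (7,1) at t=1.8842
    y: enter (7,0) at t=2.4341 ← occupied
  → r_4 = 2.4341
beam 5: φ=90°, α=30°
  dir = (cos 30°, sin 30°) = (0.8660, 0.5000); from cell (5,1)
  next x-line at t=0.9469, next y-line at t=0.7400; Δt_x=1.1547, Δt_y=2.0000
    y: enter (5,2) at t=0.7400
    x: enter (6,2) at t=0.9469
    x: enter (7,2) at t=2.1016
    y: enter (7,3) at t=2.7400
    x: enter (8,3) at t=3.2563
    x: enter (9,3) at t=4.4110 ← occupied
  → r_5 = 4.4110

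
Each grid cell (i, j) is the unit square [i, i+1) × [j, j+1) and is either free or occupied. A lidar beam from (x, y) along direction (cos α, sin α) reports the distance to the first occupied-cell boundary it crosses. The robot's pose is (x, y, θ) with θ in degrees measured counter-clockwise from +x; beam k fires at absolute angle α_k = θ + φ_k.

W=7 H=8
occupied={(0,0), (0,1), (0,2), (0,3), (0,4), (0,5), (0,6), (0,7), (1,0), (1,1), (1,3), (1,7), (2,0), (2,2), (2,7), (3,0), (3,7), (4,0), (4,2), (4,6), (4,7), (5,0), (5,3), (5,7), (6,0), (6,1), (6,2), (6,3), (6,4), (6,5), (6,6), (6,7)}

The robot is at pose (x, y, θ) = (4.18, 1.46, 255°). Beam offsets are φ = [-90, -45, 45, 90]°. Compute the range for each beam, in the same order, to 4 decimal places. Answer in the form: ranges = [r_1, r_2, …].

ranges = [2.0864, 0.9200, 0.5312, 1.7773]

beam 1: φ=-90°, α=165°
  d=(-0.9659,0.2588)  start (4,1)  tX=0.1863 tY=2.0864  stride 1/|dx|=1.0353 1/|dy|=3.8637
    cross x-line → (3,1), t=0.1863
    cross x-line → (2,1), t=1.2216
    cross y-line → (2,2), t=2.0864 (wall)
  → r_1 = 2.0864
beam 2: φ=-45°, α=210°
  d=(-0.8660,-0.5000)  start (4,1)  tX=0.2078 tY=0.9200  stride 1/|dx|=1.1547 1/|dy|=2.0000
    cross x-line → (3,1), t=0.2078
    cross y-line → (3,0), t=0.9200 (wall)
  → r_2 = 0.9200
beam 3: φ=45°, α=300°
  d=(0.5000,-0.8660)  start (4,1)  tX=1.6400 tY=0.5312  stride 1/|dx|=2.0000 1/|dy|=1.1547
    cross y-line → (4,0), t=0.5312 (wall)
  → r_3 = 0.5312
beam 4: φ=90°, α=345°
  d=(0.9659,-0.2588)  start (4,1)  tX=0.8489 tY=1.7773  stride 1/|dx|=1.0353 1/|dy|=3.8637
    cross x-line → (5,1), t=0.8489
    cross y-line → (5,0), t=1.7773 (wall)
  → r_4 = 1.7773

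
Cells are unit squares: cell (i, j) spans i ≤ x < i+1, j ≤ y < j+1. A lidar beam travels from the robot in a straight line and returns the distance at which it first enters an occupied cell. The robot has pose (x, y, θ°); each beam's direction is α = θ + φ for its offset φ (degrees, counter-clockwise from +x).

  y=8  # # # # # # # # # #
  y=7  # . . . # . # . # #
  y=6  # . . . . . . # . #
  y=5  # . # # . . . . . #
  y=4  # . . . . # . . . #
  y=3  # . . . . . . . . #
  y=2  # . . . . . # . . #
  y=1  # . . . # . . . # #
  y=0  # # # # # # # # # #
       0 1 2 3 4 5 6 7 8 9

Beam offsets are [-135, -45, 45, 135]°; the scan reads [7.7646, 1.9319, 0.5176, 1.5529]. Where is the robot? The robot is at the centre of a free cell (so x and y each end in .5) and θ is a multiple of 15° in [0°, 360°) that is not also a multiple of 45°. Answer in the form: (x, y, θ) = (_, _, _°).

(x, y, θ) = (1.5, 2.5, 150°)

The pose lattice has 46·16 = 736 candidates. Test each by forward raycasting.
  (5.5, 3.5, 105°): beam 1 = 1.0000 ≠ 7.7646 ✗
  (4.5, 4.5, 30°): beam 1 = 3.6235 ≠ 7.7646 ✗
  (3.5, 7.5, 285°): beam 1 = 1.0000 ≠ 7.7646 ✗
  (8.5, 6.5, 240°): beam 1 = 0.5176 ≠ 7.7646 ✗
  (1.5, 3.5, 240°): beam 1 = 1.9319 ≠ 7.7646 ✗
  …
  (1.5, 2.5, 150°): r_1=7.7646, r_2=1.9319, r_3=0.5176, r_4=1.5529 — all match ✓
Only this pose fits every beam.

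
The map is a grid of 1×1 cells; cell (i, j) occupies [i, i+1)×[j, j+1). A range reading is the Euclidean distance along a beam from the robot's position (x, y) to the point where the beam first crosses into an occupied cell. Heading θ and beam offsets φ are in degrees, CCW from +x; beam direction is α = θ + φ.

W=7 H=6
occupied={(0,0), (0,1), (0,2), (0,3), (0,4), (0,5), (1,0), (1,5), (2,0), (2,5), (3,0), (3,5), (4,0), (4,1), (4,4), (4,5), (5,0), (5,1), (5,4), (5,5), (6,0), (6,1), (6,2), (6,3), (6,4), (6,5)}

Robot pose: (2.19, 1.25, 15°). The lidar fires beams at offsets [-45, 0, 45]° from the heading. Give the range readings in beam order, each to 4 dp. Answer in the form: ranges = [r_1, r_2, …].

beam 1: φ=-45°, α=330°
  dir = (cos 330°, sin 330°) = (0.8660, -0.5000); from cell (2,1)
  next x-line at t=0.9353, next y-line at t=0.5000; Δt_x=1.1547, Δt_y=2.0000
    y: enter (2,0) at t=0.5000 ← occupied
  → r_1 = 0.5000
beam 2: φ=0°, α=15°
  dir = (cos 15°, sin 15°) = (0.9659, 0.2588); from cell (2,1)
  next x-line at t=0.8386, next y-line at t=2.8978; Δt_x=1.0353, Δt_y=3.8637
    x: enter (3,1) at t=0.8386
    x: enter (4,1) at t=1.8738 ← occupied
  → r_2 = 1.8738
beam 3: φ=45°, α=60°
  dir = (cos 60°, sin 60°) = (0.5000, 0.8660); from cell (2,1)
  next x-line at t=1.6200, next y-line at t=0.8660; Δt_x=2.0000, Δt_y=1.1547
    y: enter (2,2) at t=0.8660
    x: enter (3,2) at t=1.6200
    y: enter (3,3) at t=2.0207
    y: enter (3,4) at t=3.1754
    x: enter (4,4) at t=3.6200 ← occupied
  → r_3 = 3.6200

ranges = [0.5000, 1.8738, 3.6200]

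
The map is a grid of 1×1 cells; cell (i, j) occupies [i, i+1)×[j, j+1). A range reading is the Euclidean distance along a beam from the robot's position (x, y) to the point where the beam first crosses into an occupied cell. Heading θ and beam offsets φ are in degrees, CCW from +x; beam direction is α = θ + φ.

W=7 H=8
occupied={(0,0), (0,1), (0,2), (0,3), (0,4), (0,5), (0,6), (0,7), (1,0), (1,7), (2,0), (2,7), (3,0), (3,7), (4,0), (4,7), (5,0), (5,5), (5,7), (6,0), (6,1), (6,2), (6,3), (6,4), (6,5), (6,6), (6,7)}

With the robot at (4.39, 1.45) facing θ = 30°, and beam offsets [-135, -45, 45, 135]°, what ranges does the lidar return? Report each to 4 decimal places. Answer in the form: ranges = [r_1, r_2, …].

ranges = [0.4659, 1.6668, 3.6752, 3.5096]

beam 1: φ=-135°, α=255°
  d=(-0.2588,-0.9659)  start (4,1)  tX=1.5068 tY=0.4659  stride 1/|dx|=3.8637 1/|dy|=1.0353
    cross y-line → (4,0), t=0.4659 (wall)
  → r_1 = 0.4659
beam 2: φ=-45°, α=345°
  d=(0.9659,-0.2588)  start (4,1)  tX=0.6315 tY=1.7387  stride 1/|dx|=1.0353 1/|dy|=3.8637
    cross x-line → (5,1), t=0.6315
    cross x-line → (6,1), t=1.6668 (wall)
  → r_2 = 1.6668
beam 3: φ=45°, α=75°
  d=(0.2588,0.9659)  start (4,1)  tX=2.3569 tY=0.5694  stride 1/|dx|=3.8637 1/|dy|=1.0353
    cross y-line → (4,2), t=0.5694
    cross y-line → (4,3), t=1.6047
    cross x-line → (5,3), t=2.3569
    cross y-line → (5,4), t=2.6400
    cross y-line → (5,5), t=3.6752 (wall)
  → r_3 = 3.6752
beam 4: φ=135°, α=165°
  d=(-0.9659,0.2588)  start (4,1)  tX=0.4038 tY=2.1250  stride 1/|dx|=1.0353 1/|dy|=3.8637
    cross x-line → (3,1), t=0.4038
    cross x-line → (2,1), t=1.4390
    cross y-line → (2,2), t=2.1250
    cross x-line → (1,2), t=2.4743
    cross x-line → (0,2), t=3.5096 (wall)
  → r_4 = 3.5096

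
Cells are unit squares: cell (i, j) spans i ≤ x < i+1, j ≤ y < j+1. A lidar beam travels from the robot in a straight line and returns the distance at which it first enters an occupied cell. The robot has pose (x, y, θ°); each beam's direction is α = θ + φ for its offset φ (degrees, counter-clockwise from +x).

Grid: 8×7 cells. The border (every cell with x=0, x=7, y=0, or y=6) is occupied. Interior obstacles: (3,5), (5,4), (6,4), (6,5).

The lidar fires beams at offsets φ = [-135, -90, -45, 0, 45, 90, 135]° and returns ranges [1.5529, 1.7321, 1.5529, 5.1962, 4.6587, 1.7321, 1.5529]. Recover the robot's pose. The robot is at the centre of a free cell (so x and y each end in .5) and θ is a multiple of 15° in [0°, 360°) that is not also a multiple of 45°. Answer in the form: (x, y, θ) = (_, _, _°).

(x, y, θ) = (5.5, 2.5, 150°)

The pose lattice has 26·16 = 416 candidates. Test each by forward raycasting.
  (4.5, 3.5, 210°): beam 1 = 2.5882 ≠ 1.5529 ✗
  (6.5, 2.5, 195°): beam 1 = 1.0000 ≠ 1.5529 ✗
  (3.5, 2.5, 165°): beam 1 = 3.0000 ≠ 1.5529 ✗
  …
  (5.5, 2.5, 150°): r_1=1.5529, r_2=1.7321, r_3=1.5529, r_4=5.1962, r_5=4.6587, r_6=1.7321, r_7=1.5529 — all match ✓
Only this pose fits every beam.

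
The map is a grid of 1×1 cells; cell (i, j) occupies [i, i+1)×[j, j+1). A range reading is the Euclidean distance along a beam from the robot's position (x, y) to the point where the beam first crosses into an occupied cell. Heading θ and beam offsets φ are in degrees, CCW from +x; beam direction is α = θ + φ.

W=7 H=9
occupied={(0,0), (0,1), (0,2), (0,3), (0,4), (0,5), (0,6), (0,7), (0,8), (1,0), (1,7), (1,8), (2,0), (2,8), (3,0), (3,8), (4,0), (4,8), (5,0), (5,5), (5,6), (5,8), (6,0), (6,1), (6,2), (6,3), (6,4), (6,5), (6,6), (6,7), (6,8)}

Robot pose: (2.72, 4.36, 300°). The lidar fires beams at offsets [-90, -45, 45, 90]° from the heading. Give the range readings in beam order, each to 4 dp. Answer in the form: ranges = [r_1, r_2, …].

beam 1: φ=-90°, α=210°
  cosα=-0.8660 sinα=-0.5000 | (2,4) | tMaxX 0.8314 tMaxY 0.7200 | tΔX 1.1547 tΔY 2.0000
    t=0.7200 [y] (2,3)
    t=0.8314 [x] (1,3)
    t=1.9861 [x] (0,3) — stop
  → r_1 = 1.9861
beam 2: φ=-45°, α=255°
  cosα=-0.2588 sinα=-0.9659 | (2,4) | tMaxX 2.7819 tMaxY 0.3727 | tΔX 3.8637 tΔY 1.0353
    t=0.3727 [y] (2,3)
    t=1.4080 [y] (2,2)
    t=2.4433 [y] (2,1)
    t=2.7819 [x] (1,1)
    t=3.4785 [y] (1,0) — stop
  → r_2 = 3.4785
beam 3: φ=45°, α=345°
  cosα=0.9659 sinα=-0.2588 | (2,4) | tMaxX 0.2899 tMaxY 1.3909 | tΔX 1.0353 tΔY 3.8637
    t=0.2899 [x] (3,4)
    t=1.3252 [x] (4,4)
    t=1.3909 [y] (4,3)
    t=2.3604 [x] (5,3)
    t=3.3957 [x] (6,3) — stop
  → r_3 = 3.3957
beam 4: φ=90°, α=30°
  cosα=0.8660 sinα=0.5000 | (2,4) | tMaxX 0.3233 tMaxY 1.2800 | tΔX 1.1547 tΔY 2.0000
    t=0.3233 [x] (3,4)
    t=1.2800 [y] (3,5)
    t=1.4780 [x] (4,5)
    t=2.6327 [x] (5,5) — stop
  → r_4 = 2.6327

ranges = [1.9861, 3.4785, 3.3957, 2.6327]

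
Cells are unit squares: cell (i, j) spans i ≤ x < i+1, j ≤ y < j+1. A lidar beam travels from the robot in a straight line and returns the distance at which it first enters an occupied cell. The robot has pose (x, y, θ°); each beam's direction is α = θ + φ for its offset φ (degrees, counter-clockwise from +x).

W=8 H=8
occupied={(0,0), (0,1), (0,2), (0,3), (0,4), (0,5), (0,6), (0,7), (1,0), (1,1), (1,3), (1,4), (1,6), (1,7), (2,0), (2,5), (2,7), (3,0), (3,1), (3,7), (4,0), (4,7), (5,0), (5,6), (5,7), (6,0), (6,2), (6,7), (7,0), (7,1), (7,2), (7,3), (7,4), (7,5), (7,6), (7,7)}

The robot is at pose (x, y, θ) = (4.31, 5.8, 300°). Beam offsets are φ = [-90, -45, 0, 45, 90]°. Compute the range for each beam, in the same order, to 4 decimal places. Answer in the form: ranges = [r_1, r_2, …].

ranges = [1.5127, 3.9340, 3.3800, 2.7849, 0.7967]

beam 1: φ=-90°, α=210°
  cosα=-0.8660 sinα=-0.5000 | (4,5) | tMaxX 0.3580 tMaxY 1.6000 | tΔX 1.1547 tΔY 2.0000
    t=0.3580 [x] (3,5)
    t=1.5127 [x] (2,5) — stop
  → r_1 = 1.5127
beam 2: φ=-45°, α=255°
  cosα=-0.2588 sinα=-0.9659 | (4,5) | tMaxX 1.1977 tMaxY 0.8282 | tΔX 3.8637 tΔY 1.0353
    t=0.8282 [y] (4,4)
    t=1.1977 [x] (3,4)
    t=1.8635 [y] (3,3)
    t=2.8988 [y] (3,2)
    t=3.9340 [y] (3,1) — stop
  → r_2 = 3.9340
beam 3: φ=0°, α=300°
  cosα=0.5000 sinα=-0.8660 | (4,5) | tMaxX 1.3800 tMaxY 0.9238 | tΔX 2.0000 tΔY 1.1547
    t=0.9238 [y] (4,4)
    t=1.3800 [x] (5,4)
    t=2.0785 [y] (5,3)
    t=3.2332 [y] (5,2)
    t=3.3800 [x] (6,2) — stop
  → r_3 = 3.3800
beam 4: φ=45°, α=345°
  cosα=0.9659 sinα=-0.2588 | (4,5) | tMaxX 0.7143 tMaxY 3.0910 | tΔX 1.0353 tΔY 3.8637
    t=0.7143 [x] (5,5)
    t=1.7496 [x] (6,5)
    t=2.7849 [x] (7,5) — stop
  → r_4 = 2.7849
beam 5: φ=90°, α=30°
  cosα=0.8660 sinα=0.5000 | (4,5) | tMaxX 0.7967 tMaxY 0.4000 | tΔX 1.1547 tΔY 2.0000
    t=0.4000 [y] (4,6)
    t=0.7967 [x] (5,6) — stop
  → r_5 = 0.7967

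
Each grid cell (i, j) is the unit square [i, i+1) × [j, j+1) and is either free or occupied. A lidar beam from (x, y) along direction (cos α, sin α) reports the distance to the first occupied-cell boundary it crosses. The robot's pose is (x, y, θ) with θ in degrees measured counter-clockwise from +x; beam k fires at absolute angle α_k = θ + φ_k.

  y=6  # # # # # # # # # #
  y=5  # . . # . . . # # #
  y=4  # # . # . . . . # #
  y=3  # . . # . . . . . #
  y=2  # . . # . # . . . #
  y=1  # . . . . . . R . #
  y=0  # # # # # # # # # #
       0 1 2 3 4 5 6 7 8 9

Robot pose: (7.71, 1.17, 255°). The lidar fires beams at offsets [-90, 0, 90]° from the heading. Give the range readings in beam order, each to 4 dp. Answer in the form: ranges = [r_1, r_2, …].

ranges = [3.8409, 0.1760, 0.6568]

beam 1: φ=-90°, α=165°
  direction (-0.9659, 0.2588); cell (7,1); t to first gridline: x 0.7350, y 3.2069 (then +1.0353 / +3.8637)
    (6,1) via x @ 0.7350
    (5,1) via x @ 1.7703
    (4,1) via x @ 2.8056
    (4,2) via y @ 3.2069
    (3,2) via x @ 3.8409  # hit
  → r_1 = 3.8409
beam 2: φ=0°, α=255°
  direction (-0.2588, -0.9659); cell (7,1); t to first gridline: x 2.7432, y 0.1760 (then +3.8637 / +1.0353)
    (7,0) via y @ 0.1760  # hit
  → r_2 = 0.1760
beam 3: φ=90°, α=345°
  direction (0.9659, -0.2588); cell (7,1); t to first gridline: x 0.3002, y 0.6568 (then +1.0353 / +3.8637)
    (8,1) via x @ 0.3002
    (8,0) via y @ 0.6568  # hit
  → r_3 = 0.6568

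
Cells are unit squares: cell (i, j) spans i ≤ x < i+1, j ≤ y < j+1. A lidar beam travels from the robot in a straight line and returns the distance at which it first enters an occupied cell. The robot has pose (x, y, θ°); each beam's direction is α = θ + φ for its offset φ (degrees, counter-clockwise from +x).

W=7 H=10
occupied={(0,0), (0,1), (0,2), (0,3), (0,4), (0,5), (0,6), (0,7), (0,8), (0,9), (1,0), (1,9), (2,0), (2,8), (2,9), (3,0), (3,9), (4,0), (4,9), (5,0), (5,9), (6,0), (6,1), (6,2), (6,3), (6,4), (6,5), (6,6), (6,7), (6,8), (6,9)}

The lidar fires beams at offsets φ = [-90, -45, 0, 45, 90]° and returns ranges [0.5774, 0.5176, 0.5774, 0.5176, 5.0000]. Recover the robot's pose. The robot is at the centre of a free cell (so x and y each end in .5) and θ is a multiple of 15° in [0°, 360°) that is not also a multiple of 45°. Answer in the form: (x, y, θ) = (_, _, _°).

The pose lattice has 39·16 = 624 candidates. Test each by forward raycasting.
  (1.5, 6.5, 150°): beam 1 = 1.7321 ≠ 0.5774 ✗
  (2.5, 5.5, 105°): beam 1 = 3.6235 ≠ 0.5774 ✗
  (5.5, 5.5, 240°): beam 1 = 5.1962 ≠ 0.5774 ✗
  …
  (3.5, 8.5, 150°): r_1=0.5774, r_2=0.5176, r_3=0.5774, r_4=0.5176, r_5=5.0000 — all match ✓
Only this pose fits every beam.

(x, y, θ) = (3.5, 8.5, 150°)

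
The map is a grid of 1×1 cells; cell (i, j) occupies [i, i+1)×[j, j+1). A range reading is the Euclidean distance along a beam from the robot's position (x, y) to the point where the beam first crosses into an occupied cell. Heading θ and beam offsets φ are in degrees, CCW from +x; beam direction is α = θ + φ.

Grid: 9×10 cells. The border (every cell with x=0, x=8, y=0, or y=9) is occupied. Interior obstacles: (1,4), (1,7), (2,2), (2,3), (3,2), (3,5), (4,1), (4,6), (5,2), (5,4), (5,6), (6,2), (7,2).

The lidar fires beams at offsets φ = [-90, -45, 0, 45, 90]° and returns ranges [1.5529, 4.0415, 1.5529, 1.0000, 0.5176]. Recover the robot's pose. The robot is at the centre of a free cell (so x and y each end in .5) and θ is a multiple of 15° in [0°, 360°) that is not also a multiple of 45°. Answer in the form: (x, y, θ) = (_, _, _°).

(x, y, θ) = (7.5, 4.5, 255°)

Candidates: 43 free-cell centres × 16 headings = 688 poses. Raycast each; keep the one whose scan matches to 4 dp.
  (4.5, 2.5, 75°): beam 1 = 0.5176 ≠ 1.5529 ✗
  (3.5, 4.5, 240°): beam 1 = 2.8868 ≠ 1.5529 ✗
  (7.5, 4.5, 285°): beam 2 = 1.7321 ≠ 4.0415 ✗
  …
  (7.5, 4.5, 255°): r_1=1.5529, r_2=4.0415, r_3=1.5529, r_4=1.0000, r_5=0.5176 — all match ✓
Only this pose fits every beam.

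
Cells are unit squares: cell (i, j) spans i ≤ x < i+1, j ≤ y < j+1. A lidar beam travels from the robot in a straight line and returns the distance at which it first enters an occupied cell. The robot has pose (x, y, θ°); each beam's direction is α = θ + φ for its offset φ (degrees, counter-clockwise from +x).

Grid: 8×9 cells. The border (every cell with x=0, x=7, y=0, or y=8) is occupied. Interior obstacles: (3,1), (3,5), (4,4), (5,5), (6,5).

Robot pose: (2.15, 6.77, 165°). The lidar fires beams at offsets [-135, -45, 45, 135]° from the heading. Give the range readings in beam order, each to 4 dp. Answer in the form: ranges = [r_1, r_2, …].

ranges = [2.4600, 1.4203, 1.3279, 1.7000]

beam 1: φ=-135°, α=30°
  cosα=0.8660 sinα=0.5000 | (2,6) | tMaxX 0.9815 tMaxY 0.4600 | tΔX 1.1547 tΔY 2.0000
    t=0.4600 [y] (2,7)
    t=0.9815 [x] (3,7)
    t=2.1362 [x] (4,7)
    t=2.4600 [y] (4,8) — stop
  → r_1 = 2.4600
beam 2: φ=-45°, α=120°
  cosα=-0.5000 sinα=0.8660 | (2,6) | tMaxX 0.3000 tMaxY 0.2656 | tΔX 2.0000 tΔY 1.1547
    t=0.2656 [y] (2,7)
    t=0.3000 [x] (1,7)
    t=1.4203 [y] (1,8) — stop
  → r_2 = 1.4203
beam 3: φ=45°, α=210°
  cosα=-0.8660 sinα=-0.5000 | (2,6) | tMaxX 0.1732 tMaxY 1.5400 | tΔX 1.1547 tΔY 2.0000
    t=0.1732 [x] (1,6)
    t=1.3279 [x] (0,6) — stop
  → r_3 = 1.3279
beam 4: φ=135°, α=300°
  cosα=0.5000 sinα=-0.8660 | (2,6) | tMaxX 1.7000 tMaxY 0.8891 | tΔX 2.0000 tΔY 1.1547
    t=0.8891 [y] (2,5)
    t=1.7000 [x] (3,5) — stop
  → r_4 = 1.7000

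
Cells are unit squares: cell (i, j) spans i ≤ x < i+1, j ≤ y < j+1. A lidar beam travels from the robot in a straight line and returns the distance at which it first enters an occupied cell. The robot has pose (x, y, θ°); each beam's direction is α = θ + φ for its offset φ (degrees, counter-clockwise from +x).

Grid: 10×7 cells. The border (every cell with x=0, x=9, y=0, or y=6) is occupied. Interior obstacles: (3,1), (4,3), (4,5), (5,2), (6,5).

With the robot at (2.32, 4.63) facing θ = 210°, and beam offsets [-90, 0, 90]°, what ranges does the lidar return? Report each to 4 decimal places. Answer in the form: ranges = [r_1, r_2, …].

beam 1: φ=-90°, α=120°
  cosα=-0.5000 sinα=0.8660 | (2,4) | tMaxX 0.6400 tMaxY 0.4272 | tΔX 2.0000 tΔY 1.1547
    t=0.4272 [y] (2,5)
    t=0.6400 [x] (1,5)
    t=1.5819 [y] (1,6) — stop
  → r_1 = 1.5819
beam 2: φ=0°, α=210°
  cosα=-0.8660 sinα=-0.5000 | (2,4) | tMaxX 0.3695 tMaxY 1.2600 | tΔX 1.1547 tΔY 2.0000
    t=0.3695 [x] (1,4)
    t=1.2600 [y] (1,3)
    t=1.5242 [x] (0,3) — stop
  → r_2 = 1.5242
beam 3: φ=90°, α=300°
  cosα=0.5000 sinα=-0.8660 | (2,4) | tMaxX 1.3600 tMaxY 0.7275 | tΔX 2.0000 tΔY 1.1547
    t=0.7275 [y] (2,3)
    t=1.3600 [x] (3,3)
    t=1.8822 [y] (3,2)
    t=3.0369 [y] (3,1) — stop
  → r_3 = 3.0369

ranges = [1.5819, 1.5242, 3.0369]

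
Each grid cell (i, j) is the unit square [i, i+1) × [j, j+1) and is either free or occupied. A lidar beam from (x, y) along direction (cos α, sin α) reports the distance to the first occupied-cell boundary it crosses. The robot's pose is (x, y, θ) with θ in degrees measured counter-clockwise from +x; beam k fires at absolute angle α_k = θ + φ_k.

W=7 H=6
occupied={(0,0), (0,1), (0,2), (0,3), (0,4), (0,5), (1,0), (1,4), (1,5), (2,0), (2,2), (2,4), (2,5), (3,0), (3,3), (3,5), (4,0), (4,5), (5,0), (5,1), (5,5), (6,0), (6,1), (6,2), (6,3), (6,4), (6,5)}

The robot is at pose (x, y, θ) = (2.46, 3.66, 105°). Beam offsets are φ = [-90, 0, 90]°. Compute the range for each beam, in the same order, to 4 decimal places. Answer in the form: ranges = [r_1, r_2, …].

beam 1: φ=-90°, α=15°
  direction (0.9659, 0.2588); cell (2,3); t to first gridline: x 0.5590, y 1.3137 (then +1.0353 / +3.8637)
    (3,3) via x @ 0.5590  # hit
  → r_1 = 0.5590
beam 2: φ=0°, α=105°
  direction (-0.2588, 0.9659); cell (2,3); t to first gridline: x 1.7773, y 0.3520 (then +3.8637 / +1.0353)
    (2,4) via y @ 0.3520  # hit
  → r_2 = 0.3520
beam 3: φ=90°, α=195°
  direction (-0.9659, -0.2588); cell (2,3); t to first gridline: x 0.4762, y 2.5500 (then +1.0353 / +3.8637)
    (1,3) via x @ 0.4762
    (0,3) via x @ 1.5115  # hit
  → r_3 = 1.5115

ranges = [0.5590, 0.3520, 1.5115]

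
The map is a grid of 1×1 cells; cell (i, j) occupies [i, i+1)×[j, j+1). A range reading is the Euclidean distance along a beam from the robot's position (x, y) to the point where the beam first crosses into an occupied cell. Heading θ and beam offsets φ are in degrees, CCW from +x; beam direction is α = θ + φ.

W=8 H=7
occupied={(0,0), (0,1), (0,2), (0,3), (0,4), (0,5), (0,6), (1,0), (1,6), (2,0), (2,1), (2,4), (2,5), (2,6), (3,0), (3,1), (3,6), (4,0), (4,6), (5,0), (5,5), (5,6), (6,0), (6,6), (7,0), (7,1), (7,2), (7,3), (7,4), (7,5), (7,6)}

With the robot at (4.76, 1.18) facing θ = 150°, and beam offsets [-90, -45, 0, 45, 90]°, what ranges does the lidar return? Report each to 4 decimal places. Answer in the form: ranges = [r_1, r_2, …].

ranges = [4.4800, 4.9900, 0.8776, 0.6955, 0.2078]

beam 1: φ=-90°, α=60°
  cosα=0.5000 sinα=0.8660 | (4,1) | tMaxX 0.4800 tMaxY 0.9469 | tΔX 2.0000 tΔY 1.1547
    t=0.4800 [x] (5,1)
    t=0.9469 [y] (5,2)
    t=2.1016 [y] (5,3)
    t=2.4800 [x] (6,3)
    t=3.2563 [y] (6,4)
    t=4.4110 [y] (6,5)
    t=4.4800 [x] (7,5) — stop
  → r_1 = 4.4800
beam 2: φ=-45°, α=105°
  cosα=-0.2588 sinα=0.9659 | (4,1) | tMaxX 2.9364 tMaxY 0.8489 | tΔX 3.8637 tΔY 1.0353
    t=0.8489 [y] (4,2)
    t=1.8842 [y] (4,3)
    t=2.9195 [y] (4,4)
    t=2.9364 [x] (3,4)
    t=3.9548 [y] (3,5)
    t=4.9900 [y] (3,6) — stop
  → r_2 = 4.9900
beam 3: φ=0°, α=150°
  cosα=-0.8660 sinα=0.5000 | (4,1) | tMaxX 0.8776 tMaxY 1.6400 | tΔX 1.1547 tΔY 2.0000
    t=0.8776 [x] (3,1) — stop
  → r_3 = 0.8776
beam 4: φ=45°, α=195°
  cosα=-0.9659 sinα=-0.2588 | (4,1) | tMaxX 0.7868 tMaxY 0.6955 | tΔX 1.0353 tΔY 3.8637
    t=0.6955 [y] (4,0) — stop
  → r_4 = 0.6955
beam 5: φ=90°, α=240°
  cosα=-0.5000 sinα=-0.8660 | (4,1) | tMaxX 1.5200 tMaxY 0.2078 | tΔX 2.0000 tΔY 1.1547
    t=0.2078 [y] (4,0) — stop
  → r_5 = 0.2078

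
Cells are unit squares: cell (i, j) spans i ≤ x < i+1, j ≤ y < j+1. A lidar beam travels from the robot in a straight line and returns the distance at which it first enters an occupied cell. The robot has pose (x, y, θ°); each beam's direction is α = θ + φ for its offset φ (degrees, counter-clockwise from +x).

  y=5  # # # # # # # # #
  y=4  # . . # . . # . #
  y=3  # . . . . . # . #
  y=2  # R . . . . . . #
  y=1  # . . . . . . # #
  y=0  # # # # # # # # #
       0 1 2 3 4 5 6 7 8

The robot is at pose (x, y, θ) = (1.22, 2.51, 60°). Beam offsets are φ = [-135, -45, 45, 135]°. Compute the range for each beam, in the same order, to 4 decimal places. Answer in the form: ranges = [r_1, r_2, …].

beam 1: φ=-135°, α=285°
  dir = (cos 285°, sin 285°) = (0.2588, -0.9659); from cell (1,2)
  next x-line at t=3.0137, next y-line at t=0.5280; Δt_x=3.8637, Δt_y=1.0353
    y: enter (1,1) at t=0.5280
    y: enter (1,0) at t=1.5633 ← occupied
  → r_1 = 1.5633
beam 2: φ=-45°, α=15°
  dir = (cos 15°, sin 15°) = (0.9659, 0.2588); from cell (1,2)
  next x-line at t=0.8075, next y-line at t=1.8932; Δt_x=1.0353, Δt_y=3.8637
    x: enter (2,2) at t=0.8075
    x: enter (3,2) at t=1.8428
    y: enter (3,3) at t=1.8932
    x: enter (4,3) at t=2.8781
    x: enter (5,3) at t=3.9133
    x: enter (6,3) at t=4.9486 ← occupied
  → r_2 = 4.9486
beam 3: φ=45°, α=105°
  dir = (cos 105°, sin 105°) = (-0.2588, 0.9659); from cell (1,2)
  next x-line at t=0.8500, next y-line at t=0.5073; Δt_x=3.8637, Δt_y=1.0353
    y: enter (1,3) at t=0.5073
    x: enter (0,3) at t=0.8500 ← occupied
  → r_3 = 0.8500
beam 4: φ=135°, α=195°
  dir = (cos 195°, sin 195°) = (-0.9659, -0.2588); from cell (1,2)
  next x-line at t=0.2278, next y-line at t=1.9705; Δt_x=1.0353, Δt_y=3.8637
    x: enter (0,2) at t=0.2278 ← occupied
  → r_4 = 0.2278

ranges = [1.5633, 4.9486, 0.8500, 0.2278]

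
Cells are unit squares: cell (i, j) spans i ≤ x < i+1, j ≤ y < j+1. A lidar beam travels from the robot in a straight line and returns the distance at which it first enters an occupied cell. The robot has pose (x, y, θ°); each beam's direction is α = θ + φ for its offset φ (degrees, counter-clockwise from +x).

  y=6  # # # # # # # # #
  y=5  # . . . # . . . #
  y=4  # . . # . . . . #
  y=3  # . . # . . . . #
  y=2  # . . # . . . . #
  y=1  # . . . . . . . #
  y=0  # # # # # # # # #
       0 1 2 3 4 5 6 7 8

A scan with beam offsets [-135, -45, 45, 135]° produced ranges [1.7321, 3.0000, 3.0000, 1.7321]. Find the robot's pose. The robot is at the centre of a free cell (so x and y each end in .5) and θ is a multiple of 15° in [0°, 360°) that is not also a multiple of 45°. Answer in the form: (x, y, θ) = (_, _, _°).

Candidates: 31 free-cell centres × 16 headings = 496 poses. Raycast each; keep the one whose scan matches to 4 dp.
  (7.5, 1.5, 210°): beam 1 = 1.9319 ≠ 1.7321 ✗
  (2.5, 3.5, 15°): beam 1 = 2.8868 ≠ 1.7321 ✗
  (6.5, 5.5, 330°): beam 1 = 1.5529 ≠ 1.7321 ✗
  (2.5, 3.5, 345°): beam 2 = 1.0000 ≠ 3.0000 ✗
  (4.5, 3.5, 210°): beam 1 = 1.5529 ≠ 1.7321 ✗
  …
  (6.5, 2.5, 165°): r_1=1.7321, r_2=3.0000, r_3=3.0000, r_4=1.7321 — all match ✓
Unique over the lattice → pose = (6.5, 2.5, 165°).

(x, y, θ) = (6.5, 2.5, 165°)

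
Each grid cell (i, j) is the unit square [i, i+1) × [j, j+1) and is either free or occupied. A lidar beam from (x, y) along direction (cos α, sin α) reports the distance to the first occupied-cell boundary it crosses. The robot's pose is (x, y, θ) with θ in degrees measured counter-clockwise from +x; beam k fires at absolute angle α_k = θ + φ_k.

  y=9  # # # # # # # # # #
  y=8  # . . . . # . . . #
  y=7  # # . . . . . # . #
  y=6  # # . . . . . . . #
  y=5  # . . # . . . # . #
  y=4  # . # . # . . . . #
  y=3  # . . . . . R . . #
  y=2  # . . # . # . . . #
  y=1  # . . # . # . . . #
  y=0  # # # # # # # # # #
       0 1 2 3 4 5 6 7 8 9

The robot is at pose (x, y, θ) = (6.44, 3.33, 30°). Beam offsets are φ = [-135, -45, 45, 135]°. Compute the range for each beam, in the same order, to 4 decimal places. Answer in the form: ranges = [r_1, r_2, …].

ranges = [1.7000, 2.6503, 2.1637, 3.5614]

beam 1: φ=-135°, α=255°
  cosα=-0.2588 sinα=-0.9659 | (6,3) | tMaxX 1.7000 tMaxY 0.3416 | tΔX 3.8637 tΔY 1.0353
    t=0.3416 [y] (6,2)
    t=1.3769 [y] (6,1)
    t=1.7000 [x] (5,1) — stop
  → r_1 = 1.7000
beam 2: φ=-45°, α=345°
  cosα=0.9659 sinα=-0.2588 | (6,3) | tMaxX 0.5798 tMaxY 1.2750 | tΔX 1.0353 tΔY 3.8637
    t=0.5798 [x] (7,3)
    t=1.2750 [y] (7,2)
    t=1.6150 [x] (8,2)
    t=2.6503 [x] (9,2) — stop
  → r_2 = 2.6503
beam 3: φ=45°, α=75°
  cosα=0.2588 sinα=0.9659 | (6,3) | tMaxX 2.1637 tMaxY 0.6936 | tΔX 3.8637 tΔY 1.0353
    t=0.6936 [y] (6,4)
    t=1.7289 [y] (6,5)
    t=2.1637 [x] (7,5) — stop
  → r_3 = 2.1637
beam 4: φ=135°, α=165°
  cosα=-0.9659 sinα=0.2588 | (6,3) | tMaxX 0.4555 tMaxY 2.5887 | tΔX 1.0353 tΔY 3.8637
    t=0.4555 [x] (5,3)
    t=1.4908 [x] (4,3)
    t=2.5261 [x] (3,3)
    t=2.5887 [y] (3,4)
    t=3.5614 [x] (2,4) — stop
  → r_4 = 3.5614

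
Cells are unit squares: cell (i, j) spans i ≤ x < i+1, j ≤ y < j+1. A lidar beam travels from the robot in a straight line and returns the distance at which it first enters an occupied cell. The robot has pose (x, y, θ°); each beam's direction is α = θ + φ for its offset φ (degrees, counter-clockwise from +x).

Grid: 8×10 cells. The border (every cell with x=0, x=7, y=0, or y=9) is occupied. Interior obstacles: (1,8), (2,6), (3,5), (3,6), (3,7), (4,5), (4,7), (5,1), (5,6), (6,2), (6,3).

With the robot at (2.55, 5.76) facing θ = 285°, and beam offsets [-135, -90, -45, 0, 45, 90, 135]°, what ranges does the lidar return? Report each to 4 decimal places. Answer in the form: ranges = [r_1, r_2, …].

beam 1: φ=-135°, α=150°
  cosα=-0.8660 sinα=0.5000 | (2,5) | tMaxX 0.6351 tMaxY 0.4800 | tΔX 1.1547 tΔY 2.0000
    t=0.4800 [y] (2,6) — stop
  → r_1 = 0.4800
beam 2: φ=-90°, α=195°
  cosα=-0.9659 sinα=-0.2588 | (2,5) | tMaxX 0.5694 tMaxY 2.9364 | tΔX 1.0353 tΔY 3.8637
    t=0.5694 [x] (1,5)
    t=1.6047 [x] (0,5) — stop
  → r_2 = 1.6047
beam 3: φ=-45°, α=240°
  cosα=-0.5000 sinα=-0.8660 | (2,5) | tMaxX 1.1000 tMaxY 0.8776 | tΔX 2.0000 tΔY 1.1547
    t=0.8776 [y] (2,4)
    t=1.1000 [x] (1,4)
    t=2.0323 [y] (1,3)
    t=3.1000 [x] (0,3) — stop
  → r_3 = 3.1000
beam 4: φ=0°, α=285°
  cosα=0.2588 sinα=-0.9659 | (2,5) | tMaxX 1.7387 tMaxY 0.7868 | tΔX 3.8637 tΔY 1.0353
    t=0.7868 [y] (2,4)
    t=1.7387 [x] (3,4)
    t=1.8221 [y] (3,3)
    t=2.8574 [y] (3,2)
    t=3.8926 [y] (3,1)
    t=4.9279 [y] (3,0) — stop
  → r_4 = 4.9279
beam 5: φ=45°, α=330°
  cosα=0.8660 sinα=-0.5000 | (2,5) | tMaxX 0.5196 tMaxY 1.5200 | tΔX 1.1547 tΔY 2.0000
    t=0.5196 [x] (3,5) — stop
  → r_5 = 0.5196
beam 6: φ=90°, α=15°
  cosα=0.9659 sinα=0.2588 | (2,5) | tMaxX 0.4659 tMaxY 0.9273 | tΔX 1.0353 tΔY 3.8637
    t=0.4659 [x] (3,5) — stop
  → r_6 = 0.4659
beam 7: φ=135°, α=60°
  cosα=0.5000 sinα=0.8660 | (2,5) | tMaxX 0.9000 tMaxY 0.2771 | tΔX 2.0000 tΔY 1.1547
    t=0.2771 [y] (2,6) — stop
  → r_7 = 0.2771

ranges = [0.4800, 1.6047, 3.1000, 4.9279, 0.5196, 0.4659, 0.2771]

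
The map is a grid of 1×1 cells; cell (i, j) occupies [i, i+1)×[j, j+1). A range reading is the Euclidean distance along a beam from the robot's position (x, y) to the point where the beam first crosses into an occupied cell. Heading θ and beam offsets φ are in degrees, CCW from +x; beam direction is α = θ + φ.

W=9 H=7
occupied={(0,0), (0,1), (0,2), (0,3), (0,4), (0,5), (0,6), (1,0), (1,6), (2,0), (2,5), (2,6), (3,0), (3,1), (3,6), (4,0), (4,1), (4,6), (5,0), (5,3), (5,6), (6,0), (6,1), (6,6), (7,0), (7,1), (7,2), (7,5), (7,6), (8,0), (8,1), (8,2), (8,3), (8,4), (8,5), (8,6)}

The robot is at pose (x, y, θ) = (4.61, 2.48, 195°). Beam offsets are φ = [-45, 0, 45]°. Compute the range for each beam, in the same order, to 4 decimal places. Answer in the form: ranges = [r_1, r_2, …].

ranges = [4.1685, 3.7373, 0.5543]

beam 1: φ=-45°, α=150°
  dir = (cos 150°, sin 150°) = (-0.8660, 0.5000); from cell (4,2)
  next x-line at t=0.7044, next y-line at t=1.0400; Δt_x=1.1547, Δt_y=2.0000
    x: enter (3,2) at t=0.7044
    y: enter (3,3) at t=1.0400
    x: enter (2,3) at t=1.8591
    x: enter (1,3) at t=3.0138
    y: enter (1,4) at t=3.0400
    x: enter (0,4) at t=4.1685 ← occupied
  → r_1 = 4.1685
beam 2: φ=0°, α=195°
  dir = (cos 195°, sin 195°) = (-0.9659, -0.2588); from cell (4,2)
  next x-line at t=0.6315, next y-line at t=1.8546; Δt_x=1.0353, Δt_y=3.8637
    x: enter (3,2) at t=0.6315
    x: enter (2,2) at t=1.6668
    y: enter (2,1) at t=1.8546
    x: enter (1,1) at t=2.7021
    x: enter (0,1) at t=3.7373 ← occupied
  → r_2 = 3.7373
beam 3: φ=45°, α=240°
  dir = (cos 240°, sin 240°) = (-0.5000, -0.8660); from cell (4,2)
  next x-line at t=1.2200, next y-line at t=0.5543; Δt_x=2.0000, Δt_y=1.1547
    y: enter (4,1) at t=0.5543 ← occupied
  → r_3 = 0.5543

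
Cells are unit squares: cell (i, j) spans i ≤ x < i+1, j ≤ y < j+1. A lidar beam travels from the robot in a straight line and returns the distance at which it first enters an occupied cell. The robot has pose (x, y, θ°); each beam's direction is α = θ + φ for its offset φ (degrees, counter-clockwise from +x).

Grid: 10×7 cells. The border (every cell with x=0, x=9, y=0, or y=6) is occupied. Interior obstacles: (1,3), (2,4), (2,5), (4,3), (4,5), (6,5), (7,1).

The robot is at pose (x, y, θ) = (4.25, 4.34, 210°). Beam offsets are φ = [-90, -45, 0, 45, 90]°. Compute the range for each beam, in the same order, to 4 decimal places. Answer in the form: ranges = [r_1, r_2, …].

ranges = [1.9168, 1.2941, 2.5981, 0.3520, 0.3926]

beam 1: φ=-90°, α=120°
  d=(-0.5000,0.8660)  start (4,4)  tX=0.5000 tY=0.7621  stride 1/|dx|=2.0000 1/|dy|=1.1547
    cross x-line → (3,4), t=0.5000
    cross y-line → (3,5), t=0.7621
    cross y-line → (3,6), t=1.9168 (wall)
  → r_1 = 1.9168
beam 2: φ=-45°, α=165°
  d=(-0.9659,0.2588)  start (4,4)  tX=0.2588 tY=2.5500  stride 1/|dx|=1.0353 1/|dy|=3.8637
    cross x-line → (3,4), t=0.2588
    cross x-line → (2,4), t=1.2941 (wall)
  → r_2 = 1.2941
beam 3: φ=0°, α=210°
  d=(-0.8660,-0.5000)  start (4,4)  tX=0.2887 tY=0.6800  stride 1/|dx|=1.1547 1/|dy|=2.0000
    cross x-line → (3,4), t=0.2887
    cross y-line → (3,3), t=0.6800
    cross x-line → (2,3), t=1.4434
    cross x-line → (1,3), t=2.5981 (wall)
  → r_3 = 2.5981
beam 4: φ=45°, α=255°
  d=(-0.2588,-0.9659)  start (4,4)  tX=0.9659 tY=0.3520  stride 1/|dx|=3.8637 1/|dy|=1.0353
    cross y-line → (4,3), t=0.3520 (wall)
  → r_4 = 0.3520
beam 5: φ=90°, α=300°
  d=(0.5000,-0.8660)  start (4,4)  tX=1.5000 tY=0.3926  stride 1/|dx|=2.0000 1/|dy|=1.1547
    cross y-line → (4,3), t=0.3926 (wall)
  → r_5 = 0.3926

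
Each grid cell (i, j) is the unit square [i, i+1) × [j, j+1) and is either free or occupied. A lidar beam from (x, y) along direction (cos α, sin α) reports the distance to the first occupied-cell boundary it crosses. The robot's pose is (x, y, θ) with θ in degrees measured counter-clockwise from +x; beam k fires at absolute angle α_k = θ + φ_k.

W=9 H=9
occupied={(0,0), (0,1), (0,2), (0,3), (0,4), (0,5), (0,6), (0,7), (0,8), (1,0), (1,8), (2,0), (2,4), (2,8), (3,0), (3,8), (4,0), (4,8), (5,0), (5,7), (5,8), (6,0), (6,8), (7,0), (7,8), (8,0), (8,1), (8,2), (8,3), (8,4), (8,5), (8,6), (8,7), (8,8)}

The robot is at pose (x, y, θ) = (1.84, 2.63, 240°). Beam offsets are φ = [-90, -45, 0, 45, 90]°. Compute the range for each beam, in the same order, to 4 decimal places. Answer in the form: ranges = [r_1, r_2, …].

beam 1: φ=-90°, α=150°
  d=(-0.8660,0.5000)  start (1,2)  tX=0.9699 tY=0.7400  stride 1/|dx|=1.1547 1/|dy|=2.0000
    cross y-line → (1,3), t=0.7400
    cross x-line → (0,3), t=0.9699 (wall)
  → r_1 = 0.9699
beam 2: φ=-45°, α=195°
  d=(-0.9659,-0.2588)  start (1,2)  tX=0.8696 tY=2.4341  stride 1/|dx|=1.0353 1/|dy|=3.8637
    cross x-line → (0,2), t=0.8696 (wall)
  → r_2 = 0.8696
beam 3: φ=0°, α=240°
  d=(-0.5000,-0.8660)  start (1,2)  tX=1.6800 tY=0.7275  stride 1/|dx|=2.0000 1/|dy|=1.1547
    cross y-line → (1,1), t=0.7275
    cross x-line → (0,1), t=1.6800 (wall)
  → r_3 = 1.6800
beam 4: φ=45°, α=285°
  d=(0.2588,-0.9659)  start (1,2)  tX=0.6182 tY=0.6522  stride 1/|dx|=3.8637 1/|dy|=1.0353
    cross x-line → (2,2), t=0.6182
    cross y-line → (2,1), t=0.6522
    cross y-line → (2,0), t=1.6875 (wall)
  → r_4 = 1.6875
beam 5: φ=90°, α=330°
  d=(0.8660,-0.5000)  start (1,2)  tX=0.1848 tY=1.2600  stride 1/|dx|=1.1547 1/|dy|=2.0000
    cross x-line → (2,2), t=0.1848
    cross y-line → (2,1), t=1.2600
    cross x-line → (3,1), t=1.3395
    cross x-line → (4,1), t=2.4942
    cross y-line → (4,0), t=3.2600 (wall)
  → r_5 = 3.2600

ranges = [0.9699, 0.8696, 1.6800, 1.6875, 3.2600]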